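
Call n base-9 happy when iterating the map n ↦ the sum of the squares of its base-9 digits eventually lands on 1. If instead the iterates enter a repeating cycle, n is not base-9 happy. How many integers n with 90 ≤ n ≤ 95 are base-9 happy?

2

90: 90 → 2 → 4 → 16 → 50 → 50  — not base-9 happy
91: 91 → 3 → 9 → 1  — base-9 happy
92: 92 → 6 → 36 → 16 → 50 → 50  — not base-9 happy
93: 93 → 11 → 5 → 25 → 53 → 89 → 65 → 53  — not base-9 happy
94: 94 → 18 → 4 → 16 → 50 → 50  — not base-9 happy
95: 95 → 27 → 9 → 1  — base-9 happy
base-9 happy: 91, 95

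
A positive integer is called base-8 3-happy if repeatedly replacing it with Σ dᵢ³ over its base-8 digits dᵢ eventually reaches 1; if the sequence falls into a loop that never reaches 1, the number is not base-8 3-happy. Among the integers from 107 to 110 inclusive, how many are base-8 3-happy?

107: 107 → 153 → 36 → 128 → 8 → 1  (reaches 1)
108: 108 → 190 → 567 → 560 → 217 → 55 → 559 → 469 → 476 → 434 → 440 → 559  (repeats 559)
109: 109 → 251 → 397 → 342 → 349 → 277 → 197 → 152 → 35 → 91 → 55 → 559 → 469 → 476 → 434 → 440 → 559  (repeats 559)
110: 110 → 342 → 349 → 277 → 197 → 152 → 35 → 91 → 55 → 559 → 469 → 476 → 434 → 440 → 559  (repeats 559)
base-8 3-happy: 107

1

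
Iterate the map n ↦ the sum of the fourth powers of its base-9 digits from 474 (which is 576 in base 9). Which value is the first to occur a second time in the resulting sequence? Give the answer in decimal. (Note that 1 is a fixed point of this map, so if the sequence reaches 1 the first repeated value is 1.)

474 = (5,7,6)_9 → 4322
4322 = (5,8,3,2)_9 → 4818
4818 = (6,5,4,3)_9 → 2258
2258 = (3,0,7,8)_9 → 6578
6578 = (1,0,0,1,8)_9 → 4098
4098 = (5,5,5,3)_9 → 1956
1956 = (2,6,1,3)_9 → 1394
1394 = (1,8,1,8)_9 → 8194
8194 = (1,2,2,1,4)_9 → 290
290 = (3,5,2)_9 → 722
722 = (8,8,2)_9 → 8208
8208 = (1,2,2,3,0)_9 → 114
114 = (1,3,6)_9 → 1378
1378 = (1,8,0,1)_9 → 4098  — 4098 already appeared earlier.

4098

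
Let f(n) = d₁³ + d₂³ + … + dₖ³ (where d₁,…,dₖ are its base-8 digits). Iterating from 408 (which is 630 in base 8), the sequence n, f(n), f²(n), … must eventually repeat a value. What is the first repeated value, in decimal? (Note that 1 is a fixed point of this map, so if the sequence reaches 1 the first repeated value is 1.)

408 = (6,3,0)_8 → 6³ + 3³ + 0³ = 243
243 = (3,6,3)_8 → 3³ + 6³ + 3³ = 270
270 = (4,1,6)_8 → 4³ + 1³ + 6³ = 281
281 = (4,3,1)_8 → 4³ + 3³ + 1³ = 92
92 = (1,3,4)_8 → 1³ + 3³ + 4³ = 92  — 92 already appeared earlier.

92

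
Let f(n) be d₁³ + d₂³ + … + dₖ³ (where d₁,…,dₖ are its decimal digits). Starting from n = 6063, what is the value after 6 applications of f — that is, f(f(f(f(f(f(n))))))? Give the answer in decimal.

153

6063 → 459
459 → 918
918 → 1242
1242 → 81
81 → 513
513 → 153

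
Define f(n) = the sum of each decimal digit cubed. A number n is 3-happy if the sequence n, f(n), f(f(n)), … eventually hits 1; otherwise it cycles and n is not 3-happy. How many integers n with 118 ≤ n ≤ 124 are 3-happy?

1

118: 118 → 514 → 190 → 730 → 370 → 370  — not 3-happy
119: 119 → 731 → 371 → 371  — not 3-happy
120: 120 → 9 → 729 → 1080 → 513 → 153 → 153  — not 3-happy
121: 121 → 10 → 1  — 3-happy
122: 122 → 17 → 344 → 155 → 251 → 134 → 92 → 737 → 713 → 371 → 371  — not 3-happy
123: 123 → 36 → 243 → 99 → 1458 → 702 → 351 → 153 → 153  — not 3-happy
124: 124 → 73 → 370 → 370  — not 3-happy
3-happy: 121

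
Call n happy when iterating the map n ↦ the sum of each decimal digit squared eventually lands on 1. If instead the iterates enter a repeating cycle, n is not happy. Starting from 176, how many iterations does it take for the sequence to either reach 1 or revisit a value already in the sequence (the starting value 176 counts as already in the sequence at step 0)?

3

176 → 1² + 7² + 6² = 86
86 → 8² + 6² = 100
100 → 1² + 0² + 0² = 1  — reached 1.
That took 3 steps.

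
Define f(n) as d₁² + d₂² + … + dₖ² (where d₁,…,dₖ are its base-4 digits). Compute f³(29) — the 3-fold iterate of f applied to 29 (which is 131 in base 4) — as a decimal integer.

29 = (1,3,1)_4 → 11
11 = (2,3)_4 → 13
13 = (3,1)_4 → 10

10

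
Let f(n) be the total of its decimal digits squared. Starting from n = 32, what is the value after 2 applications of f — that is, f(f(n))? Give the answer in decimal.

10

32 → 13
13 → 10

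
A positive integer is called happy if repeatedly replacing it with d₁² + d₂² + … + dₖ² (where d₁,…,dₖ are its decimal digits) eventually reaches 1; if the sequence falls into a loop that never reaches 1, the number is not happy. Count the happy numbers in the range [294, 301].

1

294: 294 → 101 → 2 → 4 → 16 → 37 → 58 → 89 → 145 → 42 → 20 → 4  — not happy
295: 295 → 110 → 2 → 4 → 16 → 37 → 58 → 89 → 145 → 42 → 20 → 4  — not happy
296: 296 → 121 → 6 → 36 → 45 → 41 → 17 → 50 → 25 → 29 → 85 → 89 → 145 → 42 → 20 → 4 → 16 → 37 → 58 → 89  — not happy
297: 297 → 134 → 26 → 40 → 16 → 37 → 58 → 89 → 145 → 42 → 20 → 4 → 16  — not happy
298: 298 → 149 → 98 → 145 → 42 → 20 → 4 → 16 → 37 → 58 → 89 → 145  — not happy
299: 299 → 166 → 73 → 58 → 89 → 145 → 42 → 20 → 4 → 16 → 37 → 58  — not happy
300: 300 → 9 → 81 → 65 → 61 → 37 → 58 → 89 → 145 → 42 → 20 → 4 → 16 → 37  — not happy
301: 301 → 10 → 1  — happy
happy: 301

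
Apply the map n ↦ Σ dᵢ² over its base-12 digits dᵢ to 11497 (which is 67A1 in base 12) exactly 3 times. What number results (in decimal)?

109

11497 = (6,7,10,1)_12 → 6² + 7² + 10² + 1² = 36 + 49 + 100 + 1 = 186
186 = (1,3,6)_12 → 1² + 3² + 6² = 1 + 9 + 36 = 46
46 = (3,10)_12 → 3² + 10² = 9 + 100 = 109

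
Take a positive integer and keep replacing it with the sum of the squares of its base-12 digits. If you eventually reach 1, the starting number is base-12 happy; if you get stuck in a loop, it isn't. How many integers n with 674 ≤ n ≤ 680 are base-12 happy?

674: 674 → 84 → 49 → 17 → 26 → 8 → 64 → 41 → 34 → 104 → 128 → 164 → 66 → 61 → 26  (repeats 26)
675: 675 → 89 → 74 → 40 → 25 → 5 → 25  (repeats 25)
676: 676 → 96 → 64 → 41 → 34 → 104 → 128 → 164 → 66 → 61 → 26 → 8 → 64  (repeats 64)
677: 677 → 105 → 145 → 2 → 4 → 16 → 17 → 26 → 8 → 64 → 41 → 34 → 104 → 128 → 164 → 66 → 61 → 26  (repeats 26)
678: 678 → 116 → 145 → 2 → 4 → 16 → 17 → 26 → 8 → 64 → 41 → 34 → 104 → 128 → 164 → 66 → 61 → 26  (repeats 26)
679: 679 → 129 → 181 → 11 → 121 → 101 → 89 → 74 → 40 → 25 → 5 → 25  (repeats 25)
680: 680 → 144 → 1  (reaches 1)
base-12 happy: 680

1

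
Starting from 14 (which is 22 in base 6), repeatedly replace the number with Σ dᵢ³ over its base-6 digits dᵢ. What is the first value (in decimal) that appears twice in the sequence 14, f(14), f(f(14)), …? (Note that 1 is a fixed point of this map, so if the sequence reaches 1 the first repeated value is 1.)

14 = (2,2)_6 → 2³ + 2³ = 8 + 8 = 16
16 = (2,4)_6 → 2³ + 4³ = 8 + 64 = 72
72 = (2,0,0)_6 → 2³ + 0³ + 0³ = 8 + 0 + 0 = 8
8 = (1,2)_6 → 1³ + 2³ = 1 + 8 = 9
9 = (1,3)_6 → 1³ + 3³ = 1 + 27 = 28
28 = (4,4)_6 → 4³ + 4³ = 64 + 64 = 128
128 = (3,3,2)_6 → 3³ + 3³ + 2³ = 27 + 27 + 8 = 62
62 = (1,4,2)_6 → 1³ + 4³ + 2³ = 1 + 64 + 8 = 73
73 = (2,0,1)_6 → 2³ + 0³ + 1³ = 8 + 0 + 1 = 9  — 9 already appeared earlier.

9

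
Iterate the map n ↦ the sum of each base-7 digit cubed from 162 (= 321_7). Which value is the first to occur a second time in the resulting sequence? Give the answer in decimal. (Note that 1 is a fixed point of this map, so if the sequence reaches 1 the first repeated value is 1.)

162 = (3,2,1)_7 → 3³ + 2³ + 1³ = 36
36 = (5,1)_7 → 5³ + 1³ = 126
126 = (2,4,0)_7 → 2³ + 4³ + 0³ = 72
72 = (1,3,2)_7 → 1³ + 3³ + 2³ = 36  — 36 already appeared earlier.

36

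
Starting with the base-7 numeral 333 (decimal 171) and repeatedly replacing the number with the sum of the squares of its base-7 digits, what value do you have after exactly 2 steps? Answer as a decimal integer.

171 = (3,3,3)_7 → 3² + 3² + 3² = 27
27 = (3,6)_7 → 3² + 6² = 45

45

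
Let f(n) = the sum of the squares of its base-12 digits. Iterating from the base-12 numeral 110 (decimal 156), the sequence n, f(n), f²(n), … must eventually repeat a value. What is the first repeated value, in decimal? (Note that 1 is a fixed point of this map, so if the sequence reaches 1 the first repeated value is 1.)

26

156 = (1,1,0)_12 → 1² + 1² + 0² = 2
2 = (2)_12 → 2² = 4
4 = (4)_12 → 4² = 16
16 = (1,4)_12 → 1² + 4² = 17
17 = (1,5)_12 → 1² + 5² = 26
26 = (2,2)_12 → 2² + 2² = 8
8 = (8)_12 → 8² = 64
64 = (5,4)_12 → 5² + 4² = 41
41 = (3,5)_12 → 3² + 5² = 34
34 = (2,10)_12 → 2² + 10² = 104
104 = (8,8)_12 → 8² + 8² = 128
128 = (10,8)_12 → 10² + 8² = 164
164 = (1,1,8)_12 → 1² + 1² + 8² = 66
66 = (5,6)_12 → 5² + 6² = 61
61 = (5,1)_12 → 5² + 1² = 26  — 26 already appeared earlier.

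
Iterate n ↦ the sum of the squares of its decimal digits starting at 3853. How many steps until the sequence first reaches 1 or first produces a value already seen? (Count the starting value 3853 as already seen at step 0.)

3853 → 3² + 8² + 5² + 3² = 9 + 64 + 25 + 9 = 107
107 → 1² + 0² + 7² = 1 + 0 + 49 = 50
50 → 5² + 0² = 25 + 0 = 25
25 → 2² + 5² = 4 + 25 = 29
29 → 2² + 9² = 4 + 81 = 85
85 → 8² + 5² = 64 + 25 = 89
89 → 8² + 9² = 64 + 81 = 145
145 → 1² + 4² + 5² = 1 + 16 + 25 = 42
42 → 4² + 2² = 16 + 4 = 20
20 → 2² + 0² = 4 + 0 = 4
4 → 4² = 16
16 → 1² + 6² = 1 + 36 = 37
37 → 3² + 7² = 9 + 49 = 58
58 → 5² + 8² = 25 + 64 = 89  — 89 repeats.
That took 14 steps.

14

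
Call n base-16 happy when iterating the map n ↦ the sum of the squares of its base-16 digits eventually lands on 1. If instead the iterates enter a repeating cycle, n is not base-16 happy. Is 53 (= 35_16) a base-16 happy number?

53 = (3,5)_16 → 3² + 5² = 34
34 = (2,2)_16 → 2² + 2² = 8
8 = (8)_16 → 8² = 64
64 = (4,0)_16 → 4² + 0² = 16
16 = (1,0)_16 → 1² + 0² = 1  — reached 1.

base-16 happy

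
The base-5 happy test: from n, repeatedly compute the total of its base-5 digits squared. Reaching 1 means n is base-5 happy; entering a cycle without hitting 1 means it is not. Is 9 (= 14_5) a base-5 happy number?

9 = (1,4)_5 → 1² + 4² = 17
17 = (3,2)_5 → 3² + 2² = 13
13 = (2,3)_5 → 2² + 3² = 13  — 13 already seen; the sequence cycles without reaching 1.

not base-5 happy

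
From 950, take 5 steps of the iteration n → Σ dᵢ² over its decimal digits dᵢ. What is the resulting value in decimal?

950 → 106
106 → 37
37 → 58
58 → 89
89 → 145

145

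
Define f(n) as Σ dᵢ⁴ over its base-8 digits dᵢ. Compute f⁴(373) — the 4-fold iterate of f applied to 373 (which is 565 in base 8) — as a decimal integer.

373 = (5,6,5)_8 → 5⁴ + 6⁴ + 5⁴ = 625 + 1296 + 625 = 2546
2546 = (4,7,6,2)_8 → 4⁴ + 7⁴ + 6⁴ + 2⁴ = 256 + 2401 + 1296 + 16 = 3969
3969 = (7,6,0,1)_8 → 7⁴ + 6⁴ + 0⁴ + 1⁴ = 2401 + 1296 + 0 + 1 = 3698
3698 = (7,1,6,2)_8 → 7⁴ + 1⁴ + 6⁴ + 2⁴ = 2401 + 1 + 1296 + 16 = 3714

3714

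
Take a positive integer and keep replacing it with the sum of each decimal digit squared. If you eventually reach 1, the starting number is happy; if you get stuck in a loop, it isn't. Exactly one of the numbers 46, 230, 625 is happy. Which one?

230

46: 46 → 52 → 29 → 85 → 89 → 145 → 42 → 20 → 4 → 16 → 37 → 58 → 89  — repeats 89 (not happy)
230: 230 → 13 → 10 → 1  — reaches 1 (happy)
625: 625 → 65 → 61 → 37 → 58 → 89 → 145 → 42 → 20 → 4 → 16 → 37  — repeats 37 (not happy)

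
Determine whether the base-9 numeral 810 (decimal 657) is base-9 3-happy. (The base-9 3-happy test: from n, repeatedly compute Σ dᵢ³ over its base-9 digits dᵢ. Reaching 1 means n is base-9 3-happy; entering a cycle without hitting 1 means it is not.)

657 = (8,1,0)_9 → 8³ + 1³ + 0³ = 512 + 1 + 0 = 513
513 = (6,3,0)_9 → 6³ + 3³ + 0³ = 216 + 27 + 0 = 243
243 = (3,0,0)_9 → 3³ + 0³ + 0³ = 27 + 0 + 0 = 27
27 = (3,0)_9 → 3³ + 0³ = 27 + 0 = 27  — 27 already seen; the sequence cycles without reaching 1.

not base-9 3-happy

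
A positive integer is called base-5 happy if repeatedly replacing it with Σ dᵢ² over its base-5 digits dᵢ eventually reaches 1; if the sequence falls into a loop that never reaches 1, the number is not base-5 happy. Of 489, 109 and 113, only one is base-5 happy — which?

489: 489 → 45 → 17 → 13 → 13  — repeats 13 (not base-5 happy)
109: 109 → 33 → 11 → 5 → 1  — reaches 1 (base-5 happy)
113: 113 → 29 → 17 → 13 → 13  — repeats 13 (not base-5 happy)

109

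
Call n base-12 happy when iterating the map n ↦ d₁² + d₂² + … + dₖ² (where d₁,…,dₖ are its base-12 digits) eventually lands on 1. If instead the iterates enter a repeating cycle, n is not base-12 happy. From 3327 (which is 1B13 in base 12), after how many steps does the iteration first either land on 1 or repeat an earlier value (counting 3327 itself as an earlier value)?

3327 = (1,11,1,3)_12 → 132
132 = (11,0)_12 → 121
121 = (10,1)_12 → 101
101 = (8,5)_12 → 89
89 = (7,5)_12 → 74
74 = (6,2)_12 → 40
40 = (3,4)_12 → 25
25 = (2,1)_12 → 5
5 = (5)_12 → 25  — 25 repeats.
That took 9 steps.

9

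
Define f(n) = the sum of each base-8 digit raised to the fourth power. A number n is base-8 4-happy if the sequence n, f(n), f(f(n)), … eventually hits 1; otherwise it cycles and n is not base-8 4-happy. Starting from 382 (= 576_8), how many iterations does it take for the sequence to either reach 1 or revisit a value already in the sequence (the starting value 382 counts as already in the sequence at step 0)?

382 = (5,7,6)_8 → 5⁴ + 7⁴ + 6⁴ = 625 + 2401 + 1296 = 4322
4322 = (1,0,3,4,2)_8 → 1⁴ + 0⁴ + 3⁴ + 4⁴ + 2⁴ = 1 + 0 + 81 + 256 + 16 = 354
354 = (5,4,2)_8 → 5⁴ + 4⁴ + 2⁴ = 625 + 256 + 16 = 897
897 = (1,6,0,1)_8 → 1⁴ + 6⁴ + 0⁴ + 1⁴ = 1 + 1296 + 0 + 1 = 1298
1298 = (2,4,2,2)_8 → 2⁴ + 4⁴ + 2⁴ + 2⁴ = 16 + 256 + 16 + 16 = 304
304 = (4,6,0)_8 → 4⁴ + 6⁴ + 0⁴ = 256 + 1296 + 0 = 1552
1552 = (3,0,2,0)_8 → 3⁴ + 0⁴ + 2⁴ + 0⁴ = 81 + 0 + 16 + 0 = 97
97 = (1,4,1)_8 → 1⁴ + 4⁴ + 1⁴ = 1 + 256 + 1 = 258
258 = (4,0,2)_8 → 4⁴ + 0⁴ + 2⁴ = 256 + 0 + 16 = 272
272 = (4,2,0)_8 → 4⁴ + 2⁴ + 0⁴ = 256 + 16 + 0 = 272  — 272 repeats.
That took 10 steps.

10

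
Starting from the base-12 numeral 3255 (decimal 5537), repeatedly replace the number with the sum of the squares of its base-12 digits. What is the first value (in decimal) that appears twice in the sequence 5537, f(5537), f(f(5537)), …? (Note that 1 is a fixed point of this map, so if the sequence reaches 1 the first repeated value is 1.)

34

5537 = (3,2,5,5)_12 → 3² + 2² + 5² + 5² = 63
63 = (5,3)_12 → 5² + 3² = 34
34 = (2,10)_12 → 2² + 10² = 104
104 = (8,8)_12 → 8² + 8² = 128
128 = (10,8)_12 → 10² + 8² = 164
164 = (1,1,8)_12 → 1² + 1² + 8² = 66
66 = (5,6)_12 → 5² + 6² = 61
61 = (5,1)_12 → 5² + 1² = 26
26 = (2,2)_12 → 2² + 2² = 8
8 = (8)_12 → 8² = 64
64 = (5,4)_12 → 5² + 4² = 41
41 = (3,5)_12 → 3² + 5² = 34  — 34 already appeared earlier.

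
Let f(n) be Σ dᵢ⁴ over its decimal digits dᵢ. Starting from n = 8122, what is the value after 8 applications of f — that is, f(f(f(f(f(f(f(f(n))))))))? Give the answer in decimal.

4338

8122 → 8⁴ + 1⁴ + 2⁴ + 2⁴ = 4129
4129 → 4⁴ + 1⁴ + 2⁴ + 9⁴ = 6834
6834 → 6⁴ + 8⁴ + 3⁴ + 4⁴ = 5729
5729 → 5⁴ + 7⁴ + 2⁴ + 9⁴ = 9603
9603 → 9⁴ + 6⁴ + 0⁴ + 3⁴ = 7938
7938 → 7⁴ + 9⁴ + 3⁴ + 8⁴ = 13139
13139 → 1⁴ + 3⁴ + 1⁴ + 3⁴ + 9⁴ = 6725
6725 → 6⁴ + 7⁴ + 2⁴ + 5⁴ = 4338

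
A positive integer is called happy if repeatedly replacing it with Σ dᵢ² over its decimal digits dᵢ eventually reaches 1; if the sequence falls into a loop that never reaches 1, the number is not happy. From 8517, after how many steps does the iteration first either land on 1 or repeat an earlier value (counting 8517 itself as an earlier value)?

6

8517 → 139
139 → 91
91 → 82
82 → 68
68 → 100
100 → 1  — reached 1.
That took 6 steps.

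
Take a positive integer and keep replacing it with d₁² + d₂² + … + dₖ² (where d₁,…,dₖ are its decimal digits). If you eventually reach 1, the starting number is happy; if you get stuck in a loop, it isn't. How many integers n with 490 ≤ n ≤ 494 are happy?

490: 490 → 97 → 130 → 10 → 1  (reaches 1)
491: 491 → 98 → 145 → 42 → 20 → 4 → 16 → 37 → 58 → 89 → 145  (repeats 145)
492: 492 → 101 → 2 → 4 → 16 → 37 → 58 → 89 → 145 → 42 → 20 → 4  (repeats 4)
493: 493 → 106 → 37 → 58 → 89 → 145 → 42 → 20 → 4 → 16 → 37  (repeats 37)
494: 494 → 113 → 11 → 2 → 4 → 16 → 37 → 58 → 89 → 145 → 42 → 20 → 4  (repeats 4)
happy: 490

1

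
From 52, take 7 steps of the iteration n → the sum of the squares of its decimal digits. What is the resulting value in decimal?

52 → 5² + 2² = 25 + 4 = 29
29 → 2² + 9² = 4 + 81 = 85
85 → 8² + 5² = 64 + 25 = 89
89 → 8² + 9² = 64 + 81 = 145
145 → 1² + 4² + 5² = 1 + 16 + 25 = 42
42 → 4² + 2² = 16 + 4 = 20
20 → 2² + 0² = 4 + 0 = 4

4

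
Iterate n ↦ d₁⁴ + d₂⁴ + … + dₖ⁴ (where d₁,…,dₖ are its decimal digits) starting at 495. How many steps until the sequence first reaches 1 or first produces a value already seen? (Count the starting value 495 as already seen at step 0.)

495 → 7442
7442 → 2929
2929 → 13154
13154 → 964
964 → 8113
8113 → 4179
4179 → 9219
9219 → 13139
13139 → 6725
6725 → 4338
4338 → 4514
4514 → 1138
1138 → 4179  — 4179 repeats.
That took 13 steps.

13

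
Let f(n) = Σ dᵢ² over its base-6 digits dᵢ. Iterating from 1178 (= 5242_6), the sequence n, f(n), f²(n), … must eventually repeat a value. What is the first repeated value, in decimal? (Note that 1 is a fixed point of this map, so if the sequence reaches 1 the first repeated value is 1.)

1178 = (5,2,4,2)_6 → 5² + 2² + 4² + 2² = 49
49 = (1,2,1)_6 → 1² + 2² + 1² = 6
6 = (1,0)_6 → 1² + 0² = 1  — reached the fixed point 1.
1 → 1, so 1 is the first repeated value.

1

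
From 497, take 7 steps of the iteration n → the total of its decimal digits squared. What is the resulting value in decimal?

89

497 → 4² + 9² + 7² = 16 + 81 + 49 = 146
146 → 1² + 4² + 6² = 1 + 16 + 36 = 53
53 → 5² + 3² = 25 + 9 = 34
34 → 3² + 4² = 9 + 16 = 25
25 → 2² + 5² = 4 + 25 = 29
29 → 2² + 9² = 4 + 81 = 85
85 → 8² + 5² = 64 + 25 = 89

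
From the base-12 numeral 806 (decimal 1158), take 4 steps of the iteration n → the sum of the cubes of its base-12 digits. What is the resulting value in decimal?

1028

1158 = (8,0,6)_12 → 8³ + 0³ + 6³ = 728
728 = (5,0,8)_12 → 5³ + 0³ + 8³ = 637
637 = (4,5,1)_12 → 4³ + 5³ + 1³ = 190
190 = (1,3,10)_12 → 1³ + 3³ + 10³ = 1028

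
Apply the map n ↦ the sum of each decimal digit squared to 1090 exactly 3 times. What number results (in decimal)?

1090 → 82
82 → 68
68 → 100

100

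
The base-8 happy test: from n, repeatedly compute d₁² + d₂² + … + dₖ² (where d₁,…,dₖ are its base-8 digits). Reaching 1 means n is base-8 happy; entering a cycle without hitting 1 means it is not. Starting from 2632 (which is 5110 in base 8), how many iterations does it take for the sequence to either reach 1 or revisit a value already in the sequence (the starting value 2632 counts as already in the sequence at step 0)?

2632 = (5,1,1,0)_8 → 27
27 = (3,3)_8 → 18
18 = (2,2)_8 → 8
8 = (1,0)_8 → 1  — reached 1.
That took 4 steps.

4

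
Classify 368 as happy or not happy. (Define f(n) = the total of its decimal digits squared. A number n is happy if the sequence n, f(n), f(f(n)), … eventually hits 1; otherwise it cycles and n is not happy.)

368 → 3² + 6² + 8² = 9 + 36 + 64 = 109
109 → 1² + 0² + 9² = 1 + 0 + 81 = 82
82 → 8² + 2² = 64 + 4 = 68
68 → 6² + 8² = 36 + 64 = 100
100 → 1² + 0² + 0² = 1 + 0 + 0 = 1  — reached 1.

happy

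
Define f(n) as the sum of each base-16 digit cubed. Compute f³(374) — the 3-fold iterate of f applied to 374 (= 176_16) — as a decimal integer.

374 = (1,7,6)_16 → 1³ + 7³ + 6³ = 1 + 343 + 216 = 560
560 = (2,3,0)_16 → 2³ + 3³ + 0³ = 8 + 27 + 0 = 35
35 = (2,3)_16 → 2³ + 3³ = 8 + 27 = 35

35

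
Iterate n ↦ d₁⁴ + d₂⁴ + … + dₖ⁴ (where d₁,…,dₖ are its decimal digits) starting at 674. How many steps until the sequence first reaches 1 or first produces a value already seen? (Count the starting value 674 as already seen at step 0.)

14

674 → 6⁴ + 7⁴ + 4⁴ = 1296 + 2401 + 256 = 3953
3953 → 3⁴ + 9⁴ + 5⁴ + 3⁴ = 81 + 6561 + 625 + 81 = 7348
7348 → 7⁴ + 3⁴ + 4⁴ + 8⁴ = 2401 + 81 + 256 + 4096 = 6834
6834 → 6⁴ + 8⁴ + 3⁴ + 4⁴ = 1296 + 4096 + 81 + 256 = 5729
5729 → 5⁴ + 7⁴ + 2⁴ + 9⁴ = 625 + 2401 + 16 + 6561 = 9603
9603 → 9⁴ + 6⁴ + 0⁴ + 3⁴ = 6561 + 1296 + 0 + 81 = 7938
7938 → 7⁴ + 9⁴ + 3⁴ + 8⁴ = 2401 + 6561 + 81 + 4096 = 13139
13139 → 1⁴ + 3⁴ + 1⁴ + 3⁴ + 9⁴ = 1 + 81 + 1 + 81 + 6561 = 6725
6725 → 6⁴ + 7⁴ + 2⁴ + 5⁴ = 1296 + 2401 + 16 + 625 = 4338
4338 → 4⁴ + 3⁴ + 3⁴ + 8⁴ = 256 + 81 + 81 + 4096 = 4514
4514 → 4⁴ + 5⁴ + 1⁴ + 4⁴ = 256 + 625 + 1 + 256 = 1138
1138 → 1⁴ + 1⁴ + 3⁴ + 8⁴ = 1 + 1 + 81 + 4096 = 4179
4179 → 4⁴ + 1⁴ + 7⁴ + 9⁴ = 256 + 1 + 2401 + 6561 = 9219
9219 → 9⁴ + 2⁴ + 1⁴ + 9⁴ = 6561 + 16 + 1 + 6561 = 13139  — 13139 repeats.
That took 14 steps.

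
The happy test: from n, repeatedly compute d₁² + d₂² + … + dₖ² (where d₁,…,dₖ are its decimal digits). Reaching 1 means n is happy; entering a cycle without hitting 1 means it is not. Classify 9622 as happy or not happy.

9622 → 9² + 6² + 2² + 2² = 81 + 36 + 4 + 4 = 125
125 → 1² + 2² + 5² = 1 + 4 + 25 = 30
30 → 3² + 0² = 9 + 0 = 9
9 → 9² = 81
81 → 8² + 1² = 64 + 1 = 65
65 → 6² + 5² = 36 + 25 = 61
61 → 6² + 1² = 36 + 1 = 37
37 → 3² + 7² = 9 + 49 = 58
58 → 5² + 8² = 25 + 64 = 89
89 → 8² + 9² = 64 + 81 = 145
145 → 1² + 4² + 5² = 1 + 16 + 25 = 42
42 → 4² + 2² = 16 + 4 = 20
20 → 2² + 0² = 4 + 0 = 4
4 → 4² = 16
16 → 1² + 6² = 1 + 36 = 37  — 37 already seen; the sequence cycles without reaching 1.

not happy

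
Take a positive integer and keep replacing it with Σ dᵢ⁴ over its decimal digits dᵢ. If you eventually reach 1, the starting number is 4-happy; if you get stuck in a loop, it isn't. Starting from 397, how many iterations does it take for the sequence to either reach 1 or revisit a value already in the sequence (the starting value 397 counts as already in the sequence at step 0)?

397 → 3⁴ + 9⁴ + 7⁴ = 9043
9043 → 9⁴ + 0⁴ + 4⁴ + 3⁴ = 6898
6898 → 6⁴ + 8⁴ + 9⁴ + 8⁴ = 16049
16049 → 1⁴ + 6⁴ + 0⁴ + 4⁴ + 9⁴ = 8114
8114 → 8⁴ + 1⁴ + 1⁴ + 4⁴ = 4354
4354 → 4⁴ + 3⁴ + 5⁴ + 4⁴ = 1218
1218 → 1⁴ + 2⁴ + 1⁴ + 8⁴ = 4114
4114 → 4⁴ + 1⁴ + 1⁴ + 4⁴ = 514
514 → 5⁴ + 1⁴ + 4⁴ = 882
882 → 8⁴ + 8⁴ + 2⁴ = 8208
8208 → 8⁴ + 2⁴ + 0⁴ + 8⁴ = 8208  — 8208 repeats.
That took 11 steps.

11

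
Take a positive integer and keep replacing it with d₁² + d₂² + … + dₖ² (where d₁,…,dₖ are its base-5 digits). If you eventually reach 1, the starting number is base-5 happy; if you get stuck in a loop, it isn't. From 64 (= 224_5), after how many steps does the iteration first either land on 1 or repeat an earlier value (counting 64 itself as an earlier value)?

8

64 = (2,2,4)_5 → 2² + 2² + 4² = 4 + 4 + 16 = 24
24 = (4,4)_5 → 4² + 4² = 16 + 16 = 32
32 = (1,1,2)_5 → 1² + 1² + 2² = 1 + 1 + 4 = 6
6 = (1,1)_5 → 1² + 1² = 1 + 1 = 2
2 = (2)_5 → 2² = 4
4 = (4)_5 → 4² = 16
16 = (3,1)_5 → 3² + 1² = 9 + 1 = 10
10 = (2,0)_5 → 2² + 0² = 4 + 0 = 4  — 4 repeats.
That took 8 steps.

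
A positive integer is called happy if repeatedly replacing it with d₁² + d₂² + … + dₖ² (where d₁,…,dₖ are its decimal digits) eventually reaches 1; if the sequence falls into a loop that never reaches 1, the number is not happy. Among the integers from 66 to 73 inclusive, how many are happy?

2

66: 66 → 72 → 53 → 34 → 25 → 29 → 85 → 89 → 145 → 42 → 20 → 4 → 16 → 37 → 58 → 89  (repeats 89)
67: 67 → 85 → 89 → 145 → 42 → 20 → 4 → 16 → 37 → 58 → 89  (repeats 89)
68: 68 → 100 → 1  (reaches 1)
69: 69 → 117 → 51 → 26 → 40 → 16 → 37 → 58 → 89 → 145 → 42 → 20 → 4 → 16  (repeats 16)
70: 70 → 49 → 97 → 130 → 10 → 1  (reaches 1)
71: 71 → 50 → 25 → 29 → 85 → 89 → 145 → 42 → 20 → 4 → 16 → 37 → 58 → 89  (repeats 89)
72: 72 → 53 → 34 → 25 → 29 → 85 → 89 → 145 → 42 → 20 → 4 → 16 → 37 → 58 → 89  (repeats 89)
73: 73 → 58 → 89 → 145 → 42 → 20 → 4 → 16 → 37 → 58  (repeats 58)
happy: 68, 70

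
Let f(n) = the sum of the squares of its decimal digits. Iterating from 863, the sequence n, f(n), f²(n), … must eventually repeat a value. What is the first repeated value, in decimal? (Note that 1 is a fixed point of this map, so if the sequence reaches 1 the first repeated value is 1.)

863 → 8² + 6² + 3² = 64 + 36 + 9 = 109
109 → 1² + 0² + 9² = 1 + 0 + 81 = 82
82 → 8² + 2² = 64 + 4 = 68
68 → 6² + 8² = 36 + 64 = 100
100 → 1² + 0² + 0² = 1 + 0 + 0 = 1  — reached the fixed point 1.
1 → 1, so 1 is the first repeated value.

1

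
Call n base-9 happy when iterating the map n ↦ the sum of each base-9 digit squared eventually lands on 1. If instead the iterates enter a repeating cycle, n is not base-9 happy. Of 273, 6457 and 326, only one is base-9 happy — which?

273

273: 273 → 27 → 9 → 1  — reaches 1 (base-9 happy)
6457: 6457 → 165 → 13 → 17 → 65 → 53 → 89 → 65  — repeats 65 (not base-9 happy)
326: 326 → 20 → 8 → 64 → 50 → 50  — repeats 50 (not base-9 happy)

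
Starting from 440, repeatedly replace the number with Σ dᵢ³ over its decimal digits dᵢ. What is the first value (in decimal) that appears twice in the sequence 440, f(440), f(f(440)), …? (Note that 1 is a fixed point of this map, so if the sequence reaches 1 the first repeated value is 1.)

440 → 4³ + 4³ + 0³ = 64 + 64 + 0 = 128
128 → 1³ + 2³ + 8³ = 1 + 8 + 512 = 521
521 → 5³ + 2³ + 1³ = 125 + 8 + 1 = 134
134 → 1³ + 3³ + 4³ = 1 + 27 + 64 = 92
92 → 9³ + 2³ = 729 + 8 = 737
737 → 7³ + 3³ + 7³ = 343 + 27 + 343 = 713
713 → 7³ + 1³ + 3³ = 343 + 1 + 27 = 371
371 → 3³ + 7³ + 1³ = 27 + 343 + 1 = 371  — 371 already appeared earlier.

371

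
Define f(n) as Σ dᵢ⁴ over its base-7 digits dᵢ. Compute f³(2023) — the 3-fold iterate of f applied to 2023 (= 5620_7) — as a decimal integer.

1153

2023 = (5,6,2,0)_7 → 1937
1937 = (5,4,3,5)_7 → 1587
1587 = (4,4,2,5)_7 → 1153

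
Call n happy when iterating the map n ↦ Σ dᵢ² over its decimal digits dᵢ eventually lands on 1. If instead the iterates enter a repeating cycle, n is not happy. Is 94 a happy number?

happy

94 → 9² + 4² = 97
97 → 9² + 7² = 130
130 → 1² + 3² + 0² = 10
10 → 1² + 0² = 1  — reached 1.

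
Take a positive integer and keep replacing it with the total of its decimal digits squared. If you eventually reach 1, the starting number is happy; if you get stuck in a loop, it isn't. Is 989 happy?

989 → 9² + 8² + 9² = 81 + 64 + 81 = 226
226 → 2² + 2² + 6² = 4 + 4 + 36 = 44
44 → 4² + 4² = 16 + 16 = 32
32 → 3² + 2² = 9 + 4 = 13
13 → 1² + 3² = 1 + 9 = 10
10 → 1² + 0² = 1 + 0 = 1  — reached 1.

happy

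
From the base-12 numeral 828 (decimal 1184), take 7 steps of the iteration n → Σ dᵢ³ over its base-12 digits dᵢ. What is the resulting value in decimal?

190

1184 = (8,2,8)_12 → 8³ + 2³ + 8³ = 1032
1032 = (7,2,0)_12 → 7³ + 2³ + 0³ = 351
351 = (2,5,3)_12 → 2³ + 5³ + 3³ = 160
160 = (1,1,4)_12 → 1³ + 1³ + 4³ = 66
66 = (5,6)_12 → 5³ + 6³ = 341
341 = (2,4,5)_12 → 2³ + 4³ + 5³ = 197
197 = (1,4,5)_12 → 1³ + 4³ + 5³ = 190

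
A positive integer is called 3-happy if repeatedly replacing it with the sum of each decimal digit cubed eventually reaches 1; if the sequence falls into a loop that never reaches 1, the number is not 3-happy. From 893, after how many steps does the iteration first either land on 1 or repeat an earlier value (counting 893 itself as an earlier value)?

893 → 8³ + 9³ + 3³ = 1268
1268 → 1³ + 2³ + 6³ + 8³ = 737
737 → 7³ + 3³ + 7³ = 713
713 → 7³ + 1³ + 3³ = 371
371 → 3³ + 7³ + 1³ = 371  — 371 repeats.
That took 5 steps.

5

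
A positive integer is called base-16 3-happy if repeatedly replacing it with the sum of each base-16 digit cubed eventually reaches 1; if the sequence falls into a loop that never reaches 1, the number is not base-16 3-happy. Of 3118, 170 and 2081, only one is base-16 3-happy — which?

3118

3118: 3118 → 4480 → 514 → 16 → 1  — reaches 1 (base-16 3-happy)
170: 170 → 2000 → 2540 → 5201 → 191 → 4706 → 233 → 3473 → 2927 → 4922 → 1055 → 3440 → 2540  — repeats 2540 (not base-16 3-happy)
2081: 2081 → 521 → 737 → 2753 → 2729 → 2729  — repeats 2729 (not base-16 3-happy)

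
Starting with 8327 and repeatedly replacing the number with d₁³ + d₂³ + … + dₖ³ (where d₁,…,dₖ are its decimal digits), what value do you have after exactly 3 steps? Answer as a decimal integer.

74

8327 → 8³ + 3³ + 2³ + 7³ = 512 + 27 + 8 + 343 = 890
890 → 8³ + 9³ + 0³ = 512 + 729 + 0 = 1241
1241 → 1³ + 2³ + 4³ + 1³ = 1 + 8 + 64 + 1 = 74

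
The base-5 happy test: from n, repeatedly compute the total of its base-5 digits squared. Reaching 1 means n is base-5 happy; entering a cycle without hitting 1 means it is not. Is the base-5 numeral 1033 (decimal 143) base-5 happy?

143 = (1,0,3,3)_5 → 1² + 0² + 3² + 3² = 19
19 = (3,4)_5 → 3² + 4² = 25
25 = (1,0,0)_5 → 1² + 0² + 0² = 1  — reached 1.

base-5 happy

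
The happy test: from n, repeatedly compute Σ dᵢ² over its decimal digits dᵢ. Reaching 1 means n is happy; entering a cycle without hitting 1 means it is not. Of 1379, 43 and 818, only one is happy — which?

818

1379: 1379 → 140 → 17 → 50 → 25 → 29 → 85 → 89 → 145 → 42 → 20 → 4 → 16 → 37 → 58 → 89  — repeats 89 (not happy)
43: 43 → 25 → 29 → 85 → 89 → 145 → 42 → 20 → 4 → 16 → 37 → 58 → 89  — repeats 89 (not happy)
818: 818 → 129 → 86 → 100 → 1  — reaches 1 (happy)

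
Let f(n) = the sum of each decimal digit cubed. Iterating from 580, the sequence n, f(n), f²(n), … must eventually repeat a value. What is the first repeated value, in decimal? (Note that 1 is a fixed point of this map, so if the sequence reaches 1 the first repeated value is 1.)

370

580 → 5³ + 8³ + 0³ = 637
637 → 6³ + 3³ + 7³ = 586
586 → 5³ + 8³ + 6³ = 853
853 → 8³ + 5³ + 3³ = 664
664 → 6³ + 6³ + 4³ = 496
496 → 4³ + 9³ + 6³ = 1009
1009 → 1³ + 0³ + 0³ + 9³ = 730
730 → 7³ + 3³ + 0³ = 370
370 → 3³ + 7³ + 0³ = 370  — 370 already appeared earlier.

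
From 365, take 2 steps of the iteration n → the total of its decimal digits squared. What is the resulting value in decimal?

365 → 3² + 6² + 5² = 9 + 36 + 25 = 70
70 → 7² + 0² = 49 + 0 = 49

49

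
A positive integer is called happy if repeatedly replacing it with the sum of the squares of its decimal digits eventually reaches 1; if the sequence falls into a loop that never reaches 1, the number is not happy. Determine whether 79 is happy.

happy

79 → 7² + 9² = 130
130 → 1² + 3² + 0² = 10
10 → 1² + 0² = 1  — reached 1.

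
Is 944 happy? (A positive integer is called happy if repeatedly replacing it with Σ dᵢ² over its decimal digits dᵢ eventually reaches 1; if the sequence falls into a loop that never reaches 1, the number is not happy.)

not happy

944 → 9² + 4² + 4² = 113
113 → 1² + 1² + 3² = 11
11 → 1² + 1² = 2
2 → 2² = 4
4 → 4² = 16
16 → 1² + 6² = 37
37 → 3² + 7² = 58
58 → 5² + 8² = 89
89 → 8² + 9² = 145
145 → 1² + 4² + 5² = 42
42 → 4² + 2² = 20
20 → 2² + 0² = 4  — 4 already seen; the sequence cycles without reaching 1.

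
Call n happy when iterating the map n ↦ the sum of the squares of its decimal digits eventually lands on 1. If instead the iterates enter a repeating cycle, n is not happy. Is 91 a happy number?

happy

91 → 9² + 1² = 82
82 → 8² + 2² = 68
68 → 6² + 8² = 100
100 → 1² + 0² + 0² = 1  — reached 1.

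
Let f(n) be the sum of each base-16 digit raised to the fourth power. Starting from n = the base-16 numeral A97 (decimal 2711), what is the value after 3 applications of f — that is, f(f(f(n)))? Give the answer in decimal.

2711 = (10,9,7)_16 → 10⁴ + 9⁴ + 7⁴ = 10000 + 6561 + 2401 = 18962
18962 = (4,10,1,2)_16 → 4⁴ + 10⁴ + 1⁴ + 2⁴ = 256 + 10000 + 1 + 16 = 10273
10273 = (2,8,2,1)_16 → 2⁴ + 8⁴ + 2⁴ + 1⁴ = 16 + 4096 + 16 + 1 = 4129

4129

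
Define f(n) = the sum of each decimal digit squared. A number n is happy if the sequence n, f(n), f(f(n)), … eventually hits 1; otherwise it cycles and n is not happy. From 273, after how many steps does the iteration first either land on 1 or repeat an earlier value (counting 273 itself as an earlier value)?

11

273 → 2² + 7² + 3² = 4 + 49 + 9 = 62
62 → 6² + 2² = 36 + 4 = 40
40 → 4² + 0² = 16 + 0 = 16
16 → 1² + 6² = 1 + 36 = 37
37 → 3² + 7² = 9 + 49 = 58
58 → 5² + 8² = 25 + 64 = 89
89 → 8² + 9² = 64 + 81 = 145
145 → 1² + 4² + 5² = 1 + 16 + 25 = 42
42 → 4² + 2² = 16 + 4 = 20
20 → 2² + 0² = 4 + 0 = 4
4 → 4² = 16  — 16 repeats.
That took 11 steps.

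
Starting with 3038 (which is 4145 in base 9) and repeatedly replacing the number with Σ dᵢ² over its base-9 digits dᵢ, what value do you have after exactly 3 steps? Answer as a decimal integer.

3038 = (4,1,4,5)_9 → 4² + 1² + 4² + 5² = 58
58 = (6,4)_9 → 6² + 4² = 52
52 = (5,7)_9 → 5² + 7² = 74

74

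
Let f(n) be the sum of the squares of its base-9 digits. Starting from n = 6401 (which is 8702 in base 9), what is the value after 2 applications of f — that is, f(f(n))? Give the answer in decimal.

6401 = (8,7,0,2)_9 → 117
117 = (1,4,0)_9 → 17

17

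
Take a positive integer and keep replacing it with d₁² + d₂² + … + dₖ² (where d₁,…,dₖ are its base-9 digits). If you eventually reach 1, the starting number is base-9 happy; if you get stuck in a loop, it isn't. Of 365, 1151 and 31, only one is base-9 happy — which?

365: 365 → 57 → 45 → 25 → 53 → 89 → 65 → 53  — repeats 53 (not base-9 happy)
1151: 1151 → 91 → 3 → 9 → 1  — reaches 1 (base-9 happy)
31: 31 → 25 → 53 → 89 → 65 → 53  — repeats 53 (not base-9 happy)

1151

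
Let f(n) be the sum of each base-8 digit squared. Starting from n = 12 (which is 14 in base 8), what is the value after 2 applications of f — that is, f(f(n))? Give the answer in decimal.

12 = (1,4)_8 → 17
17 = (2,1)_8 → 5

5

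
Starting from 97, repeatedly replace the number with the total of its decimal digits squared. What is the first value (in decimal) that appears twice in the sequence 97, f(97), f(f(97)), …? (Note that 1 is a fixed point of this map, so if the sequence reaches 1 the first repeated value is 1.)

97 → 9² + 7² = 81 + 49 = 130
130 → 1² + 3² + 0² = 1 + 9 + 0 = 10
10 → 1² + 0² = 1 + 0 = 1  — reached the fixed point 1.
1 → 1, so 1 is the first repeated value.

1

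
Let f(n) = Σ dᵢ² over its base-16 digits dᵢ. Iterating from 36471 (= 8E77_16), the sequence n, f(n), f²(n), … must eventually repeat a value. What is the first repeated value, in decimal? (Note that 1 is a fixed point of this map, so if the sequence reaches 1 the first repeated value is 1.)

169

36471 = (8,14,7,7)_16 → 8² + 14² + 7² + 7² = 64 + 196 + 49 + 49 = 358
358 = (1,6,6)_16 → 1² + 6² + 6² = 1 + 36 + 36 = 73
73 = (4,9)_16 → 4² + 9² = 16 + 81 = 97
97 = (6,1)_16 → 6² + 1² = 36 + 1 = 37
37 = (2,5)_16 → 2² + 5² = 4 + 25 = 29
29 = (1,13)_16 → 1² + 13² = 1 + 169 = 170
170 = (10,10)_16 → 10² + 10² = 100 + 100 = 200
200 = (12,8)_16 → 12² + 8² = 144 + 64 = 208
208 = (13,0)_16 → 13² + 0² = 169 + 0 = 169
169 = (10,9)_16 → 10² + 9² = 100 + 81 = 181
181 = (11,5)_16 → 11² + 5² = 121 + 25 = 146
146 = (9,2)_16 → 9² + 2² = 81 + 4 = 85
85 = (5,5)_16 → 5² + 5² = 25 + 25 = 50
50 = (3,2)_16 → 3² + 2² = 9 + 4 = 13
13 = (13)_16 → 13² = 169  — 169 already appeared earlier.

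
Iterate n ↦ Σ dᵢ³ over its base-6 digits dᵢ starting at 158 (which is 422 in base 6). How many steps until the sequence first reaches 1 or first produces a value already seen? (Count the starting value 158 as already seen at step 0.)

158 = (4,2,2)_6 → 4³ + 2³ + 2³ = 64 + 8 + 8 = 80
80 = (2,1,2)_6 → 2³ + 1³ + 2³ = 8 + 1 + 8 = 17
17 = (2,5)_6 → 2³ + 5³ = 8 + 125 = 133
133 = (3,4,1)_6 → 3³ + 4³ + 1³ = 27 + 64 + 1 = 92
92 = (2,3,2)_6 → 2³ + 3³ + 2³ = 8 + 27 + 8 = 43
43 = (1,1,1)_6 → 1³ + 1³ + 1³ = 1 + 1 + 1 = 3
3 = (3)_6 → 3³ = 27
27 = (4,3)_6 → 4³ + 3³ = 64 + 27 = 91
91 = (2,3,1)_6 → 2³ + 3³ + 1³ = 8 + 27 + 1 = 36
36 = (1,0,0)_6 → 1³ + 0³ + 0³ = 1 + 0 + 0 = 1  — reached 1.
That took 10 steps.

10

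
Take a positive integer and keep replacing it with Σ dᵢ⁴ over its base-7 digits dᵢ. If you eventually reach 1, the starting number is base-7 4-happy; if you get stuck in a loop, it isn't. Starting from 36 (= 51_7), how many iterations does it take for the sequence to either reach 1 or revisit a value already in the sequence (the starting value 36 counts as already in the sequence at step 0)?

36 = (5,1)_7 → 5⁴ + 1⁴ = 625 + 1 = 626
626 = (1,5,5,3)_7 → 1⁴ + 5⁴ + 5⁴ + 3⁴ = 1 + 625 + 625 + 81 = 1332
1332 = (3,6,1,2)_7 → 3⁴ + 6⁴ + 1⁴ + 2⁴ = 81 + 1296 + 1 + 16 = 1394
1394 = (4,0,3,1)_7 → 4⁴ + 0⁴ + 3⁴ + 1⁴ = 256 + 0 + 81 + 1 = 338
338 = (6,6,2)_7 → 6⁴ + 6⁴ + 2⁴ = 1296 + 1296 + 16 = 2608
2608 = (1,0,4,1,4)_7 → 1⁴ + 0⁴ + 4⁴ + 1⁴ + 4⁴ = 1 + 0 + 256 + 1 + 256 = 514
514 = (1,3,3,3)_7 → 1⁴ + 3⁴ + 3⁴ + 3⁴ = 1 + 81 + 81 + 81 = 244
244 = (4,6,6)_7 → 4⁴ + 6⁴ + 6⁴ = 256 + 1296 + 1296 = 2848
2848 = (1,1,2,0,6)_7 → 1⁴ + 1⁴ + 2⁴ + 0⁴ + 6⁴ = 1 + 1 + 16 + 0 + 1296 = 1314
1314 = (3,5,5,5)_7 → 3⁴ + 5⁴ + 5⁴ + 5⁴ = 81 + 625 + 625 + 625 = 1956
1956 = (5,4,6,3)_7 → 5⁴ + 4⁴ + 6⁴ + 3⁴ = 625 + 256 + 1296 + 81 = 2258
2258 = (6,4,0,4)_7 → 6⁴ + 4⁴ + 0⁴ + 4⁴ = 1296 + 256 + 0 + 256 = 1808
1808 = (5,1,6,2)_7 → 5⁴ + 1⁴ + 6⁴ + 2⁴ = 625 + 1 + 1296 + 16 = 1938
1938 = (5,4,3,6)_7 → 5⁴ + 4⁴ + 3⁴ + 6⁴ = 625 + 256 + 81 + 1296 = 2258  — 2258 repeats.
That took 14 steps.

14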